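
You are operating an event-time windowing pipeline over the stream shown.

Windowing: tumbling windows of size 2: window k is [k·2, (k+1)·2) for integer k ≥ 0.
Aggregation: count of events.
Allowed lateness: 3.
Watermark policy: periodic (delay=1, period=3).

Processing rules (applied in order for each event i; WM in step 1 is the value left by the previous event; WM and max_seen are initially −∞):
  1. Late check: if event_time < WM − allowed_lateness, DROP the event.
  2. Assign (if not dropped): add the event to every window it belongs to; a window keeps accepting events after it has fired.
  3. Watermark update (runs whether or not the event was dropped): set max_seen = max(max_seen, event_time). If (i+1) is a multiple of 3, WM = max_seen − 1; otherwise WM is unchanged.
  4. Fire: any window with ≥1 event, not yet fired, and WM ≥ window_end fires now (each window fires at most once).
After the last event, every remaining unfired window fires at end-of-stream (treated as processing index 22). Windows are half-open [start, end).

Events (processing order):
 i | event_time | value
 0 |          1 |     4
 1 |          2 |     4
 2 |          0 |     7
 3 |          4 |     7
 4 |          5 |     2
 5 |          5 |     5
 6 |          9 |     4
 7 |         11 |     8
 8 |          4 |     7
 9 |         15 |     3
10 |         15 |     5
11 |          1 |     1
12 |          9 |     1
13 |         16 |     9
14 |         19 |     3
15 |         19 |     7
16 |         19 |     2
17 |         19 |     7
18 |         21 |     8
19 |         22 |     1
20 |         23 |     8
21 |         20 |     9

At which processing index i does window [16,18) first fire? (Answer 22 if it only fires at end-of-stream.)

14

i=0 t=1 v=4: → [0,2); WM=−∞
i=1 t=2 v=4: → [2,4); WM=−∞
i=2 t=0 v=7: → [0,2); WM=1
i=3 t=4 v=7: → [4,6); WM=1
i=4 t=5 v=2: → [4,6); WM=1
i=5 t=5 v=5: → [4,6); WM=4; [0,2) fires=2 [2,4) fires=1
i=6 t=9 v=4: → [8,10); WM=4
i=7 t=11 v=8: → [10,12); WM=4
i=8 t=4 v=7: → [4,6); WM=10; [4,6) fires=4 [8,10) fires=1
i=9 t=15 v=3: → [14,16); WM=10
i=10 t=15 v=5: → [14,16); WM=10
i=11 t=1 v=1: DROP (t<10-3); WM=14; [10,12) fires=1
i=12 t=9 v=1: DROP (t<14-3); WM=14
i=13 t=16 v=9: → [16,18); WM=14
i=14 t=19 v=3: → [18,20); WM=18; [14,16) fires=2 [16,18) fires=1
i=15 t=19 v=7: → [18,20); WM=18
i=16 t=19 v=2: → [18,20); WM=18
i=17 t=19 v=7: → [18,20); WM=18
i=18 t=21 v=8: → [20,22); WM=18
i=19 t=22 v=1: → [22,24); WM=18
i=20 t=23 v=8: → [22,24); WM=22; [18,20) fires=4 [20,22) fires=1
i=21 t=20 v=9: → [20,22); WM=22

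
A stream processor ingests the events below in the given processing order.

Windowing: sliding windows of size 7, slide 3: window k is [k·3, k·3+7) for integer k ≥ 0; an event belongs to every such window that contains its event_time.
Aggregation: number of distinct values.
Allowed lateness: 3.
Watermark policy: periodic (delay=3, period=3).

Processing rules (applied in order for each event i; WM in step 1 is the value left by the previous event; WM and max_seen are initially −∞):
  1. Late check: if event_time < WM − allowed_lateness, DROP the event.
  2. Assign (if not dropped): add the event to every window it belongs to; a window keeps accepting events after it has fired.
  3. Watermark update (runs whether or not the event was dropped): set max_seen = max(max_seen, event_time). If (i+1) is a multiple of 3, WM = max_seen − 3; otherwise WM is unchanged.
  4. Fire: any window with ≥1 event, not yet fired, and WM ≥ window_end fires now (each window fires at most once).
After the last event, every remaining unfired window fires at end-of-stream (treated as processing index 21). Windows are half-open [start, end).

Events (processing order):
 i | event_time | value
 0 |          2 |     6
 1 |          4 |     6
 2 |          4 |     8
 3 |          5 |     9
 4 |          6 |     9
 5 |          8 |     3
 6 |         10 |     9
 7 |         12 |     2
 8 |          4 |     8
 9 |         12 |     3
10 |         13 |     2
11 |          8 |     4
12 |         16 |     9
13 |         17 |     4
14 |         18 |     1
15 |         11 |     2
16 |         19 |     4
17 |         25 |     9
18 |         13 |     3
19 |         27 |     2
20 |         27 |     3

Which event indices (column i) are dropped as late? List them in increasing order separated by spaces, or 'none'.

i=0 t=2 v=6: → [0,7); WM=−∞
i=1 t=4 v=6: → [3,10),[0,7); WM=−∞
i=2 t=4 v=8: → [3,10),[0,7); WM=1
i=3 t=5 v=9: → [3,10),[0,7); WM=1
i=4 t=6 v=9: → [6,13),[3,10),[0,7); WM=1
i=5 t=8 v=3: → [6,13),[3,10); WM=5
i=6 t=10 v=9: → [9,16),[6,13); WM=5
i=7 t=12 v=2: → [12,19),[9,16),[6,13); WM=5
i=8 t=4 v=8: → [3,10),[0,7); WM=9; [0,7) fires=3
i=9 t=12 v=3: → [12,19),[9,16),[6,13); WM=9
i=10 t=13 v=2: → [12,19),[9,16); WM=9
i=11 t=8 v=4: → [6,13),[3,10); WM=10; [3,10) fires=5
i=12 t=16 v=9: → [15,22),[12,19); WM=10
i=13 t=17 v=4: → [15,22),[12,19); WM=10
i=14 t=18 v=1: → [18,25),[15,22),[12,19); WM=15; [6,13) fires=4
i=15 t=11 v=2: DROP (t<15-3); WM=15
i=16 t=19 v=4: → [18,25),[15,22); WM=15
i=17 t=25 v=9: → [24,31),[21,28); WM=22; [9,16) fires=3 [12,19) fires=5 [15,22) fires=3
i=18 t=13 v=3: DROP (t<22-3); WM=22
i=19 t=27 v=2: → [27,34),[24,31),[21,28); WM=22
i=20 t=27 v=3: → [27,34),[24,31),[21,28); WM=24

15 18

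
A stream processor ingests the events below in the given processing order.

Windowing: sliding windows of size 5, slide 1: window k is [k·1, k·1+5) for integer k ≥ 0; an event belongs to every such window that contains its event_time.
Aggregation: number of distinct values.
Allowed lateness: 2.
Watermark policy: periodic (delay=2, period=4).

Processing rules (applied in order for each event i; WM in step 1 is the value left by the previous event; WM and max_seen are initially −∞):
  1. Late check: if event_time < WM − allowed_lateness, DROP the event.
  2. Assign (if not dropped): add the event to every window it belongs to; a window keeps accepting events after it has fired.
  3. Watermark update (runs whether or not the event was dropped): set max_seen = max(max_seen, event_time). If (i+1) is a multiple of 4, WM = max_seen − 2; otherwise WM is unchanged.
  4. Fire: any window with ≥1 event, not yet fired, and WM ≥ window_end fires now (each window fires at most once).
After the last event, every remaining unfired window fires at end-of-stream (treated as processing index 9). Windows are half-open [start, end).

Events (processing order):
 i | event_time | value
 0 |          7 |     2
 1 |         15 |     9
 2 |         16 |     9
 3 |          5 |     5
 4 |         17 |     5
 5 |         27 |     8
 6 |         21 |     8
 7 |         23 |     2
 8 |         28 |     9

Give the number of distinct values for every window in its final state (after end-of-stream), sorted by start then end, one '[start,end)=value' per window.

[1,6)=1 [2,7)=1 [3,8)=2 [4,9)=2 [5,10)=2 [6,11)=1 [7,12)=1 [11,16)=1 [12,17)=1 [13,18)=2 [14,19)=2 [15,20)=2 [16,21)=2 [17,22)=2 [18,23)=1 [19,24)=2 [20,25)=2 [21,26)=2 [22,27)=1 [23,28)=2 [24,29)=2 [25,30)=2 [26,31)=2 [27,32)=2 [28,33)=1

i=0 t=7 v=2: → [7,12),[6,11),[5,10),[4,9),[3,8); WM=−∞
i=1 t=15 v=9: → [15,20),[14,19),[13,18),[12,17),[11,16); WM=−∞
i=2 t=16 v=9: → [16,21),[15,20),[14,19),[13,18),[12,17); WM=−∞
i=3 t=5 v=5: → [5,10),[4,9),[3,8),[2,7),[1,6); WM=14; [1,6) fires=1 [2,7) fires=1 [3,8) fires=2 [4,9) fires=2 [5,10) fires=2 [6,11) fires=1 [7,12) fires=1
i=4 t=17 v=5: → [17,22),[16,21),[15,20),[14,19),[13,18); WM=14
i=5 t=27 v=8: → [27,32),[26,31),[25,30),[24,29),[23,28); WM=14
i=6 t=21 v=8: → [21,26),[20,25),[19,24),[18,23),[17,22); WM=14
i=7 t=23 v=2: → [23,28),[22,27),[21,26),[20,25),[19,24); WM=25; [11,16) fires=1 [12,17) fires=1 [13,18) fires=2 [14,19) fires=2 [15,20) fires=2 [16,21) fires=2 [17,22) fires=2 [18,23) fires=1 [19,24) fires=2 [20,25) fires=2
i=8 t=28 v=9: → [28,33),[27,32),[26,31),[25,30),[24,29); WM=25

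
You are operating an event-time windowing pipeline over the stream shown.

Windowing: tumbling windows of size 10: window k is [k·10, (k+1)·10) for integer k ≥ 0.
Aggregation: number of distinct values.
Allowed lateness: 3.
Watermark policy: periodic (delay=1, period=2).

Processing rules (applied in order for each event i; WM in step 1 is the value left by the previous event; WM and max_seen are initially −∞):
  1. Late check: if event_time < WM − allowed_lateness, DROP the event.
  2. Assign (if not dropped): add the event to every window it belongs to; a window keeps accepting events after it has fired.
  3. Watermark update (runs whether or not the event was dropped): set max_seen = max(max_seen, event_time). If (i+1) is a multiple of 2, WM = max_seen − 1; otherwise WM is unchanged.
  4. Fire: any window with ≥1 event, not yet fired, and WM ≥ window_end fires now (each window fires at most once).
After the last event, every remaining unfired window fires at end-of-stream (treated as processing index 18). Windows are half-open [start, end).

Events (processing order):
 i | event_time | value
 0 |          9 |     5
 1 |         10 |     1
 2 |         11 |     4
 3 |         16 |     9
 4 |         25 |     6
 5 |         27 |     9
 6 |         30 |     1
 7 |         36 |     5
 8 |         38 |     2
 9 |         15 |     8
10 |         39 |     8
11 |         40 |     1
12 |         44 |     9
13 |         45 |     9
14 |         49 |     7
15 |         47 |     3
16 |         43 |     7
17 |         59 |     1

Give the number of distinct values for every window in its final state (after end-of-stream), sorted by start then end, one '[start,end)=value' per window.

i=0 t=9 v=5: → [0,10); WM=−∞
i=1 t=10 v=1: → [10,20); WM=9
i=2 t=11 v=4: → [10,20); WM=9
i=3 t=16 v=9: → [10,20); WM=15; [0,10) fires=1
i=4 t=25 v=6: → [20,30); WM=15
i=5 t=27 v=9: → [20,30); WM=26; [10,20) fires=3
i=6 t=30 v=1: → [30,40); WM=26
i=7 t=36 v=5: → [30,40); WM=35; [20,30) fires=2
i=8 t=38 v=2: → [30,40); WM=35
i=9 t=15 v=8: DROP (t<35-3); WM=37
i=10 t=39 v=8: → [30,40); WM=37
i=11 t=40 v=1: → [40,50); WM=39
i=12 t=44 v=9: → [40,50); WM=39
i=13 t=45 v=9: → [40,50); WM=44; [30,40) fires=4
i=14 t=49 v=7: → [40,50); WM=44
i=15 t=47 v=3: → [40,50); WM=48
i=16 t=43 v=7: DROP (t<48-3); WM=48
i=17 t=59 v=1: → [50,60); WM=58; [40,50) fires=4

[0,10)=1 [10,20)=3 [20,30)=2 [30,40)=4 [40,50)=4 [50,60)=1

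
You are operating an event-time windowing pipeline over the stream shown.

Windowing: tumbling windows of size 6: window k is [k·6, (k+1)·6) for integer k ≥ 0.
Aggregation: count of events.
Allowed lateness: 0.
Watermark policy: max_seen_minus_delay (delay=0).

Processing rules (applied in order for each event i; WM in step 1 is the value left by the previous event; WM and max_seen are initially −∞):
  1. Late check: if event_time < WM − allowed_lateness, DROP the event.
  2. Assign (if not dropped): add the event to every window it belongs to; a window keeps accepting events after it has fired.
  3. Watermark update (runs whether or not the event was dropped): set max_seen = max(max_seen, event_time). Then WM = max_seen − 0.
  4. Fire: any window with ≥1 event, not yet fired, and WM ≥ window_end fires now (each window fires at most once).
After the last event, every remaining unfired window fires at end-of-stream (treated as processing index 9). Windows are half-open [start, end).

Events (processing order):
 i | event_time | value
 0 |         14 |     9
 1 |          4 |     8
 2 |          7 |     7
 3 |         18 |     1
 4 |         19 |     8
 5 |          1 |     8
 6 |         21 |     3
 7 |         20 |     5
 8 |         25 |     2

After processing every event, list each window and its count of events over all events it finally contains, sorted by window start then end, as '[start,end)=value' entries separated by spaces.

i=0 t=14 v=9: → [12,18); WM=14
i=1 t=4 v=8: DROP (t<14-0); WM=14
i=2 t=7 v=7: DROP (t<14-0); WM=14
i=3 t=18 v=1: → [18,24); WM=18; [12,18) fires=1
i=4 t=19 v=8: → [18,24); WM=19
i=5 t=1 v=8: DROP (t<19-0); WM=19
i=6 t=21 v=3: → [18,24); WM=21
i=7 t=20 v=5: DROP (t<21-0); WM=21
i=8 t=25 v=2: → [24,30); WM=25; [18,24) fires=3

[12,18)=1 [18,24)=3 [24,30)=1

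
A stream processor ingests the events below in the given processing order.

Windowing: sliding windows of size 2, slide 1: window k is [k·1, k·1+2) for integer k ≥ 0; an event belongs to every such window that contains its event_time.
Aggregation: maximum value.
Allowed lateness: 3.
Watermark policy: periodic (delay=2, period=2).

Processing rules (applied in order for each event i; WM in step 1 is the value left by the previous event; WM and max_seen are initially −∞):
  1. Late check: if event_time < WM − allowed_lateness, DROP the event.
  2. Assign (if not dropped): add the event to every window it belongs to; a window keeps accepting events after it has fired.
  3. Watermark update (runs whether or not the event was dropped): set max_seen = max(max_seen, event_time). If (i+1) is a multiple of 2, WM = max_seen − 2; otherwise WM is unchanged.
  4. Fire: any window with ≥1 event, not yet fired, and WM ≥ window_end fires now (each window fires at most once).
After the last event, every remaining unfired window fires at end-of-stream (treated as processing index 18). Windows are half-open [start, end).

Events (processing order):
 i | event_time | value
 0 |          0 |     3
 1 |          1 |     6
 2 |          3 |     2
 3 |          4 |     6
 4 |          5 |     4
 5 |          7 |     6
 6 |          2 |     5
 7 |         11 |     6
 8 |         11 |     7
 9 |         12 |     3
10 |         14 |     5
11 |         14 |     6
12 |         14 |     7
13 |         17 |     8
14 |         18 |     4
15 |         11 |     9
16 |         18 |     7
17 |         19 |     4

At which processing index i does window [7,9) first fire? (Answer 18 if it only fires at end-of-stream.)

i=0 t=0 v=3: → [0,2); WM=−∞
i=1 t=1 v=6: → [1,3),[0,2); WM=-1
i=2 t=3 v=2: → [3,5),[2,4); WM=-1
i=3 t=4 v=6: → [4,6),[3,5); WM=2; [0,2) fires=6
i=4 t=5 v=4: → [5,7),[4,6); WM=2
i=5 t=7 v=6: → [7,9),[6,8); WM=5; [1,3) fires=6 [2,4) fires=2 [3,5) fires=6
i=6 t=2 v=5: → [2,4),[1,3); WM=5
i=7 t=11 v=6: → [11,13),[10,12); WM=9; [4,6) fires=6 [5,7) fires=4 [6,8) fires=6 [7,9) fires=6
i=8 t=11 v=7: → [11,13),[10,12); WM=9
i=9 t=12 v=3: → [12,14),[11,13); WM=10
i=10 t=14 v=5: → [14,16),[13,15); WM=10
i=11 t=14 v=6: → [14,16),[13,15); WM=12; [10,12) fires=7
i=12 t=14 v=7: → [14,16),[13,15); WM=12
i=13 t=17 v=8: → [17,19),[16,18); WM=15; [11,13) fires=7 [12,14) fires=3 [13,15) fires=7
i=14 t=18 v=4: → [18,20),[17,19); WM=15
i=15 t=11 v=9: DROP (t<15-3); WM=16; [14,16) fires=7
i=16 t=18 v=7: → [18,20),[17,19); WM=16
i=17 t=19 v=4: → [19,21),[18,20); WM=17

7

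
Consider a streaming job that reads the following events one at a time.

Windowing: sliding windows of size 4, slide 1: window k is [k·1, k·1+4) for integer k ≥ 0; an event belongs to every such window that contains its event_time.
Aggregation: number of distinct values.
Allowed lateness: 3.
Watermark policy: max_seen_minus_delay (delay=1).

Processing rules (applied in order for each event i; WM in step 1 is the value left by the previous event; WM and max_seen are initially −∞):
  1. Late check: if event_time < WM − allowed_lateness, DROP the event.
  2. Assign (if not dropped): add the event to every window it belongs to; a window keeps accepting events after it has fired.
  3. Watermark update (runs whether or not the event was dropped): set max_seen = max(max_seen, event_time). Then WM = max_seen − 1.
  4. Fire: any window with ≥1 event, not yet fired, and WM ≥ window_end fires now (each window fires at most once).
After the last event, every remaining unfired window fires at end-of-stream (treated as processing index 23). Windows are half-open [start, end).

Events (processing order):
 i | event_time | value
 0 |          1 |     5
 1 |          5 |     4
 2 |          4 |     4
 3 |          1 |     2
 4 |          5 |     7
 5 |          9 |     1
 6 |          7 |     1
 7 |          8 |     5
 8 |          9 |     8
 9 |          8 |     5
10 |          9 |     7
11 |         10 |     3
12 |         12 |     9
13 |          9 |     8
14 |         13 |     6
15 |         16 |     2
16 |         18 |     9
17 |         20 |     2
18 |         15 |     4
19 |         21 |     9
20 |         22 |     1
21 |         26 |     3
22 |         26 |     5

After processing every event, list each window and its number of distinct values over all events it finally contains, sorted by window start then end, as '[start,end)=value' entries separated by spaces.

[0,4)=2 [1,5)=3 [2,6)=2 [3,7)=2 [4,8)=3 [5,9)=4 [6,10)=4 [7,11)=5 [8,12)=5 [9,13)=5 [10,14)=3 [11,15)=2 [12,16)=2 [13,17)=2 [14,18)=1 [15,19)=2 [16,20)=2 [17,21)=2 [18,22)=2 [19,23)=3 [20,24)=3 [21,25)=2 [22,26)=1 [23,27)=2 [24,28)=2 [25,29)=2 [26,30)=2

i=0 t=1 v=5: → [1,5),[0,4); WM=0
i=1 t=5 v=4: → [5,9),[4,8),[3,7),[2,6); WM=4; [0,4) fires=1
i=2 t=4 v=4: → [4,8),[3,7),[2,6),[1,5); WM=4
i=3 t=1 v=2: → [1,5),[0,4); WM=4
i=4 t=5 v=7: → [5,9),[4,8),[3,7),[2,6); WM=4
i=5 t=9 v=1: → [9,13),[8,12),[7,11),[6,10); WM=8; [1,5) fires=3 [2,6) fires=2 [3,7) fires=2 [4,8) fires=2
i=6 t=7 v=1: → [7,11),[6,10),[5,9),[4,8); WM=8
i=7 t=8 v=5: → [8,12),[7,11),[6,10),[5,9); WM=8
i=8 t=9 v=8: → [9,13),[8,12),[7,11),[6,10); WM=8
i=9 t=8 v=5: → [8,12),[7,11),[6,10),[5,9); WM=8
i=10 t=9 v=7: → [9,13),[8,12),[7,11),[6,10); WM=8
i=11 t=10 v=3: → [10,14),[9,13),[8,12),[7,11); WM=9; [5,9) fires=4
i=12 t=12 v=9: → [12,16),[11,15),[10,14),[9,13); WM=11; [6,10) fires=4 [7,11) fires=5
i=13 t=9 v=8: → [9,13),[8,12),[7,11),[6,10); WM=11
i=14 t=13 v=6: → [13,17),[12,16),[11,15),[10,14); WM=12; [8,12) fires=5
i=15 t=16 v=2: → [16,20),[15,19),[14,18),[13,17); WM=15; [9,13) fires=5 [10,14) fires=3 [11,15) fires=2
i=16 t=18 v=9: → [18,22),[17,21),[16,20),[15,19); WM=17; [12,16) fires=2 [13,17) fires=2
i=17 t=20 v=2: → [20,24),[19,23),[18,22),[17,21); WM=19; [14,18) fires=1 [15,19) fires=2
i=18 t=15 v=4: DROP (t<19-3); WM=19
i=19 t=21 v=9: → [21,25),[20,24),[19,23),[18,22); WM=20; [16,20) fires=2
i=20 t=22 v=1: → [22,26),[21,25),[20,24),[19,23); WM=21; [17,21) fires=2
i=21 t=26 v=3: → [26,30),[25,29),[24,28),[23,27); WM=25; [18,22) fires=2 [19,23) fires=3 [20,24) fires=3 [21,25) fires=2
i=22 t=26 v=5: → [26,30),[25,29),[24,28),[23,27); WM=25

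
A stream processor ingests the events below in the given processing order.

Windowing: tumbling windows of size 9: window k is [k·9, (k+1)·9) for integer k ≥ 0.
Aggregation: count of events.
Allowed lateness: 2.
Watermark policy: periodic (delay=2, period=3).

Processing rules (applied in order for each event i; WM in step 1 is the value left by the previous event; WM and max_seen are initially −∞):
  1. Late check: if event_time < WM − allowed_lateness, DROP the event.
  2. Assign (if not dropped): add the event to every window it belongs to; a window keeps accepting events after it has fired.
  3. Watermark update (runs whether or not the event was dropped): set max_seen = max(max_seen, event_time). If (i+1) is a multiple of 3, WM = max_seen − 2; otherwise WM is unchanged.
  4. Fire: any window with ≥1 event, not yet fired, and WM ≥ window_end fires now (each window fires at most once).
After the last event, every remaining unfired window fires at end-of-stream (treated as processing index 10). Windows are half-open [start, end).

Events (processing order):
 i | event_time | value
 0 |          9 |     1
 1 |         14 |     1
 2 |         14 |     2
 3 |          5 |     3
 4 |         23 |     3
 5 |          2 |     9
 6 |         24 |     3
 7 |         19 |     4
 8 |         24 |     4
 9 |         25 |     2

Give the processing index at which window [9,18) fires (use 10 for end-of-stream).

i=0 t=9 v=1: → [9,18); WM=−∞
i=1 t=14 v=1: → [9,18); WM=−∞
i=2 t=14 v=2: → [9,18); WM=12
i=3 t=5 v=3: DROP (t<12-2); WM=12
i=4 t=23 v=3: → [18,27); WM=12
i=5 t=2 v=9: DROP (t<12-2); WM=21; [9,18) fires=3
i=6 t=24 v=3: → [18,27); WM=21
i=7 t=19 v=4: → [18,27); WM=21
i=8 t=24 v=4: → [18,27); WM=22
i=9 t=25 v=2: → [18,27); WM=22

5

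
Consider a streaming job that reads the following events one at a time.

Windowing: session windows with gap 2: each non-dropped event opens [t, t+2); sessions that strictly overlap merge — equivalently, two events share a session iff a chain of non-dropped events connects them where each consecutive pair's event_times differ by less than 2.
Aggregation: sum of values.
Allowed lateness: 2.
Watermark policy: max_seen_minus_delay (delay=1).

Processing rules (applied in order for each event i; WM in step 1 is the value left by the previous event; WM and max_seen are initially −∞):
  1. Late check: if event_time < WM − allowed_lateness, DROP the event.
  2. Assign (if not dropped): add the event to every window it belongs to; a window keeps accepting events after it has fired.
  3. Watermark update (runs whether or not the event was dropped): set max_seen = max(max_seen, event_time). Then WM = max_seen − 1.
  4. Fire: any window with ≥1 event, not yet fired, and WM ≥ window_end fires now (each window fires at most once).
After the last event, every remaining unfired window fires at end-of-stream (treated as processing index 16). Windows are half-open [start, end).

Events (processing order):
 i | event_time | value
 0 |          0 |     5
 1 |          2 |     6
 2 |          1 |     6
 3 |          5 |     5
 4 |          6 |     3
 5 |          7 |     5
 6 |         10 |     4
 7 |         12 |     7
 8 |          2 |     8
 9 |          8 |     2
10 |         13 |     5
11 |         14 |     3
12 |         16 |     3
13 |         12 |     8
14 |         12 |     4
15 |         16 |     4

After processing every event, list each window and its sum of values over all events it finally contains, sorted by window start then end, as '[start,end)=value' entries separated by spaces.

i=0 t=0 v=5: → [0,2); WM=-1
i=1 t=2 v=6: → [2,4); WM=1
i=2 t=1 v=6: → [0,4); WM=1
i=3 t=5 v=5: → [5,7); WM=4
i=4 t=6 v=3: → [5,8); WM=5
i=5 t=7 v=5: → [5,9); WM=6
i=6 t=10 v=4: → [10,12); WM=9
i=7 t=12 v=7: → [12,14); WM=11
i=8 t=2 v=8: DROP (t<11-2); WM=11
i=9 t=8 v=2: DROP (t<11-2); WM=11
i=10 t=13 v=5: → [12,15); WM=12
i=11 t=14 v=3: → [12,16); WM=13
i=12 t=16 v=3: → [16,18); WM=15
i=13 t=12 v=8: DROP (t<15-2); WM=15
i=14 t=12 v=4: DROP (t<15-2); WM=15
i=15 t=16 v=4: → [16,18); WM=15

[0,4)=17 [5,9)=13 [10,12)=4 [12,16)=15 [16,18)=7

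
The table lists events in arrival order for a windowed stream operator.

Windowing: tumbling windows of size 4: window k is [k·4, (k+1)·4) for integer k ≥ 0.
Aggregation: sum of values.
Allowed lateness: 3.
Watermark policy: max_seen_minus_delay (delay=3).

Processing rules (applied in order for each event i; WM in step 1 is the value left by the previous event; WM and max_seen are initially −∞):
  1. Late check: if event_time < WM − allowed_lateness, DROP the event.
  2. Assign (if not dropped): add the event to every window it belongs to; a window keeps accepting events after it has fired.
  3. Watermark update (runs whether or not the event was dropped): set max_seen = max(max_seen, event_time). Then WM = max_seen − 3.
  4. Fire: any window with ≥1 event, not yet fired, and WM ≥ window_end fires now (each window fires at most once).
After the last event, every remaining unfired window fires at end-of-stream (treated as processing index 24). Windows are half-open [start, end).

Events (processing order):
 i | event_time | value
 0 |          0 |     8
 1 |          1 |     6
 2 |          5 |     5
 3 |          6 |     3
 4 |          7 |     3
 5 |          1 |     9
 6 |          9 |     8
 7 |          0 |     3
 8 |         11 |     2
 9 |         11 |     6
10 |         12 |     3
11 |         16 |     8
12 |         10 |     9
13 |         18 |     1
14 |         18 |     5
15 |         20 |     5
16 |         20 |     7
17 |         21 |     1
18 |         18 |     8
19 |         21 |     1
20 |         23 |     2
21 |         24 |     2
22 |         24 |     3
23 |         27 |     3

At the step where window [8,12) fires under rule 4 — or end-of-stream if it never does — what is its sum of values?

16

i=0 t=0 v=8: → [0,4); WM=-3
i=1 t=1 v=6: → [0,4); WM=-2
i=2 t=5 v=5: → [4,8); WM=2
i=3 t=6 v=3: → [4,8); WM=3
i=4 t=7 v=3: → [4,8); WM=4; [0,4) fires=14
i=5 t=1 v=9: → [0,4); WM=4
i=6 t=9 v=8: → [8,12); WM=6
i=7 t=0 v=3: DROP (t<6-3); WM=6
i=8 t=11 v=2: → [8,12); WM=8; [4,8) fires=11
i=9 t=11 v=6: → [8,12); WM=8
i=10 t=12 v=3: → [12,16); WM=9
i=11 t=16 v=8: → [16,20); WM=13; [8,12) fires=16
i=12 t=10 v=9: → [8,12); WM=13
i=13 t=18 v=1: → [16,20); WM=15
i=14 t=18 v=5: → [16,20); WM=15
i=15 t=20 v=5: → [20,24); WM=17; [12,16) fires=3
i=16 t=20 v=7: → [20,24); WM=17
i=17 t=21 v=1: → [20,24); WM=18
i=18 t=18 v=8: → [16,20); WM=18
i=19 t=21 v=1: → [20,24); WM=18
i=20 t=23 v=2: → [20,24); WM=20; [16,20) fires=22
i=21 t=24 v=2: → [24,28); WM=21
i=22 t=24 v=3: → [24,28); WM=21
i=23 t=27 v=3: → [24,28); WM=24; [20,24) fires=16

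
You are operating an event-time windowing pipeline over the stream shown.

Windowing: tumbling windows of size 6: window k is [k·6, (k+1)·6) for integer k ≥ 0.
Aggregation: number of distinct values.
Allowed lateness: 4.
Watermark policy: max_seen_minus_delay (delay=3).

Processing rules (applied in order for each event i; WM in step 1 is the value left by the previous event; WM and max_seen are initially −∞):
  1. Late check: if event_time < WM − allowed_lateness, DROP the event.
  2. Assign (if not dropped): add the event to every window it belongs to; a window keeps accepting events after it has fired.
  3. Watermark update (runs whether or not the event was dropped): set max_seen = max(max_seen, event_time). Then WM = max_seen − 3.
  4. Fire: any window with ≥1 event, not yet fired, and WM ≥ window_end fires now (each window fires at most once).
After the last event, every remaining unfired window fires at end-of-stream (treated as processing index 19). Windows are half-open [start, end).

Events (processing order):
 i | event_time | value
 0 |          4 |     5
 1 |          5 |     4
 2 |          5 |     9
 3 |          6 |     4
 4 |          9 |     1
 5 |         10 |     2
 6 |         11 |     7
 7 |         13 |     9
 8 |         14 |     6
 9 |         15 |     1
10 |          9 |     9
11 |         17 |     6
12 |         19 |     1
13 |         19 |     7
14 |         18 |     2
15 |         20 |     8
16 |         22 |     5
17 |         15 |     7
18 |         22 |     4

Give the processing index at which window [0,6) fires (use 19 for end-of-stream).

i=0 t=4 v=5: → [0,6); WM=1
i=1 t=5 v=4: → [0,6); WM=2
i=2 t=5 v=9: → [0,6); WM=2
i=3 t=6 v=4: → [6,12); WM=3
i=4 t=9 v=1: → [6,12); WM=6; [0,6) fires=3
i=5 t=10 v=2: → [6,12); WM=7
i=6 t=11 v=7: → [6,12); WM=8
i=7 t=13 v=9: → [12,18); WM=10
i=8 t=14 v=6: → [12,18); WM=11
i=9 t=15 v=1: → [12,18); WM=12; [6,12) fires=4
i=10 t=9 v=9: → [6,12); WM=12
i=11 t=17 v=6: → [12,18); WM=14
i=12 t=19 v=1: → [18,24); WM=16
i=13 t=19 v=7: → [18,24); WM=16
i=14 t=18 v=2: → [18,24); WM=16
i=15 t=20 v=8: → [18,24); WM=17
i=16 t=22 v=5: → [18,24); WM=19; [12,18) fires=3
i=17 t=15 v=7: → [12,18); WM=19
i=18 t=22 v=4: → [18,24); WM=19

4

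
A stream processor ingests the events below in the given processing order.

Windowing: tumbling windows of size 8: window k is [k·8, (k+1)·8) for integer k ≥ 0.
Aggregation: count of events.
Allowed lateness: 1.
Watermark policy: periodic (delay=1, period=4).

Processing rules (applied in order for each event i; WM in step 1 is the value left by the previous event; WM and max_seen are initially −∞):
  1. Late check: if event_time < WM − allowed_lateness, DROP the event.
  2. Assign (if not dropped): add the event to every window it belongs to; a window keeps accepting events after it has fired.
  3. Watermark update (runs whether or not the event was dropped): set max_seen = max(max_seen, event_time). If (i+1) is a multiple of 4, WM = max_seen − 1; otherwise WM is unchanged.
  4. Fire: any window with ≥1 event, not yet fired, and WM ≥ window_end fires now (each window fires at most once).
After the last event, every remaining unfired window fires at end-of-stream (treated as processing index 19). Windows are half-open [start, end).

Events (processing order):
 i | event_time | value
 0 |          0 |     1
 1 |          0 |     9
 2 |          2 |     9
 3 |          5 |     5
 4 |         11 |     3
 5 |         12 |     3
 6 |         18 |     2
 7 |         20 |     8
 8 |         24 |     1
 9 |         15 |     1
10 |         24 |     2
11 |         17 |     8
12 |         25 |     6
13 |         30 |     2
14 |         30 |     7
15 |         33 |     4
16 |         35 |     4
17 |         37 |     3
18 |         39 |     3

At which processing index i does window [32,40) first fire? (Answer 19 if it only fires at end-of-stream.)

i=0 t=0 v=1: → [0,8); WM=−∞
i=1 t=0 v=9: → [0,8); WM=−∞
i=2 t=2 v=9: → [0,8); WM=−∞
i=3 t=5 v=5: → [0,8); WM=4
i=4 t=11 v=3: → [8,16); WM=4
i=5 t=12 v=3: → [8,16); WM=4
i=6 t=18 v=2: → [16,24); WM=4
i=7 t=20 v=8: → [16,24); WM=19; [0,8) fires=4 [8,16) fires=2
i=8 t=24 v=1: → [24,32); WM=19
i=9 t=15 v=1: DROP (t<19-1); WM=19
i=10 t=24 v=2: → [24,32); WM=19
i=11 t=17 v=8: DROP (t<19-1); WM=23
i=12 t=25 v=6: → [24,32); WM=23
i=13 t=30 v=2: → [24,32); WM=23
i=14 t=30 v=7: → [24,32); WM=23
i=15 t=33 v=4: → [32,40); WM=32; [16,24) fires=2 [24,32) fires=5
i=16 t=35 v=4: → [32,40); WM=32
i=17 t=37 v=3: → [32,40); WM=32
i=18 t=39 v=3: → [32,40); WM=32

19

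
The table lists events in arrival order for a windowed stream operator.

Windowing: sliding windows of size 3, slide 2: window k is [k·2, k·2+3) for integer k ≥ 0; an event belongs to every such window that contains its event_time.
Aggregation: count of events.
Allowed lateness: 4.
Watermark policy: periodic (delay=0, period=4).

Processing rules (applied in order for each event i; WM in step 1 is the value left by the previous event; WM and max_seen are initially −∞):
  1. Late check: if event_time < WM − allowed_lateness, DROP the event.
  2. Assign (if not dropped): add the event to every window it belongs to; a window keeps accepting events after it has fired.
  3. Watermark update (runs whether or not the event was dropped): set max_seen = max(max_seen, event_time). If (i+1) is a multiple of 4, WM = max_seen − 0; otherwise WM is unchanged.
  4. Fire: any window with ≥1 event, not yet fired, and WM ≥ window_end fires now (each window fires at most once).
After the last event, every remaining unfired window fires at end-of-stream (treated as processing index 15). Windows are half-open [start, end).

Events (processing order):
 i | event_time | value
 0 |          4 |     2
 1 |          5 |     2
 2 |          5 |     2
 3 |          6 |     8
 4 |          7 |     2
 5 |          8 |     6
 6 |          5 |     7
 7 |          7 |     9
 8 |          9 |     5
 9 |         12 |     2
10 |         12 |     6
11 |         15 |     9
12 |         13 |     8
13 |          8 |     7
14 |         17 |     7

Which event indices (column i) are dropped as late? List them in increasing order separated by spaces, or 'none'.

13

i=0 t=4 v=2: → [4,7),[2,5); WM=−∞
i=1 t=5 v=2: → [4,7); WM=−∞
i=2 t=5 v=2: → [4,7); WM=−∞
i=3 t=6 v=8: → [6,9),[4,7); WM=6; [2,5) fires=1
i=4 t=7 v=2: → [6,9); WM=6
i=5 t=8 v=6: → [8,11),[6,9); WM=6
i=6 t=5 v=7: → [4,7); WM=6
i=7 t=7 v=9: → [6,9); WM=8; [4,7) fires=5
i=8 t=9 v=5: → [8,11); WM=8
i=9 t=12 v=2: → [12,15),[10,13); WM=8
i=10 t=12 v=6: → [12,15),[10,13); WM=8
i=11 t=15 v=9: → [14,17); WM=15; [6,9) fires=4 [8,11) fires=2 [10,13) fires=2 [12,15) fires=2
i=12 t=13 v=8: → [12,15); WM=15
i=13 t=8 v=7: DROP (t<15-4); WM=15
i=14 t=17 v=7: → [16,19); WM=15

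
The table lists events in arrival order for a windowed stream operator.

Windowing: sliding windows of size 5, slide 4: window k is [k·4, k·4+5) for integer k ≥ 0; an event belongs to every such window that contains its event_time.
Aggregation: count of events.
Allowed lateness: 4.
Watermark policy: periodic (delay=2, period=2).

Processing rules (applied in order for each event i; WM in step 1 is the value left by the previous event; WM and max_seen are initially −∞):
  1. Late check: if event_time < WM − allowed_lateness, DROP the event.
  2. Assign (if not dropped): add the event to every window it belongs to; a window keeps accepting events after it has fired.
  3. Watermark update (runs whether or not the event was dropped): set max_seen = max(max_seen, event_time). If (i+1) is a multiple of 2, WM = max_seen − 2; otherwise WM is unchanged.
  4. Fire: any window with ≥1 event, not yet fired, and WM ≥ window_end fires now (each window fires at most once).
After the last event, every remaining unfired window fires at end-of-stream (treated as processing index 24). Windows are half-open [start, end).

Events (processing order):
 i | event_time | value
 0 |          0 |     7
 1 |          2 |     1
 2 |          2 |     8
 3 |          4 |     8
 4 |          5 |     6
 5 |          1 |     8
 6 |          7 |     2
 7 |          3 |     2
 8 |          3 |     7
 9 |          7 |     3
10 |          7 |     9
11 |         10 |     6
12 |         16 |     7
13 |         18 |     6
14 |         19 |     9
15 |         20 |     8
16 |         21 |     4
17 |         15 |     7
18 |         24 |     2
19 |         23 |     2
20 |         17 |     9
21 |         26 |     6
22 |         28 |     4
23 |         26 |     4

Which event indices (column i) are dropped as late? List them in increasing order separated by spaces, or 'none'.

i=0 t=0 v=7: → [0,5); WM=−∞
i=1 t=2 v=1: → [0,5); WM=0
i=2 t=2 v=8: → [0,5); WM=0
i=3 t=4 v=8: → [4,9),[0,5); WM=2
i=4 t=5 v=6: → [4,9); WM=2
i=5 t=1 v=8: → [0,5); WM=3
i=6 t=7 v=2: → [4,9); WM=3
i=7 t=3 v=2: → [0,5); WM=5; [0,5) fires=6
i=8 t=3 v=7: → [0,5); WM=5
i=9 t=7 v=3: → [4,9); WM=5
i=10 t=7 v=9: → [4,9); WM=5
i=11 t=10 v=6: → [8,13); WM=8
i=12 t=16 v=7: → [16,21),[12,17); WM=8
i=13 t=18 v=6: → [16,21); WM=16; [4,9) fires=5 [8,13) fires=1
i=14 t=19 v=9: → [16,21); WM=16
i=15 t=20 v=8: → [20,25),[16,21); WM=18; [12,17) fires=1
i=16 t=21 v=4: → [20,25); WM=18
i=17 t=15 v=7: → [12,17); WM=19
i=18 t=24 v=2: → [24,29),[20,25); WM=19
i=19 t=23 v=2: → [20,25); WM=22; [16,21) fires=4
i=20 t=17 v=9: DROP (t<22-4); WM=22
i=21 t=26 v=6: → [24,29); WM=24
i=22 t=28 v=4: → [28,33),[24,29); WM=24
i=23 t=26 v=4: → [24,29); WM=26; [20,25) fires=4

20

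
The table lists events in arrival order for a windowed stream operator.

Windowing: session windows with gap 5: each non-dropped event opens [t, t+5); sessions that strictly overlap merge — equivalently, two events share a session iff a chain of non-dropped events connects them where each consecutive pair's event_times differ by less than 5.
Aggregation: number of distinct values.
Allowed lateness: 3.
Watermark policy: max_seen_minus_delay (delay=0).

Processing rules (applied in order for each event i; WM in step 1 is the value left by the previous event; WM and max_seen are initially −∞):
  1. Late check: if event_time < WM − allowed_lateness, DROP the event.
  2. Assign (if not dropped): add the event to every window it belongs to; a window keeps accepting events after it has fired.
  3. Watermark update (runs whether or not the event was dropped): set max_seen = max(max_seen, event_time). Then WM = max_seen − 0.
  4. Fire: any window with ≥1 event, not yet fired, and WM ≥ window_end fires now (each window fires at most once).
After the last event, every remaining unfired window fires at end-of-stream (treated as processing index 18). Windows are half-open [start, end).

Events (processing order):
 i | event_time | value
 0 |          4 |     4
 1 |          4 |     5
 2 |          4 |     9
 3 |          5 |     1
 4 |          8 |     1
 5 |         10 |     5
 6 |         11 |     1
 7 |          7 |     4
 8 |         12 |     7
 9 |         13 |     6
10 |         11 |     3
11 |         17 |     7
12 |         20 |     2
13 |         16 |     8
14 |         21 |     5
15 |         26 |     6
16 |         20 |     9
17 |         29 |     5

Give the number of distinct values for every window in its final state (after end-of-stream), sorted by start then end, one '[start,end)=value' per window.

[4,26)=8 [26,34)=2

i=0 t=4 v=4: → [4,9); WM=4
i=1 t=4 v=5: → [4,9); WM=4
i=2 t=4 v=9: → [4,9); WM=4
i=3 t=5 v=1: → [4,10); WM=5
i=4 t=8 v=1: → [4,13); WM=8
i=5 t=10 v=5: → [4,15); WM=10
i=6 t=11 v=1: → [4,16); WM=11
i=7 t=7 v=4: DROP (t<11-3); WM=11
i=8 t=12 v=7: → [4,17); WM=12
i=9 t=13 v=6: → [4,18); WM=13
i=10 t=11 v=3: → [4,18); WM=13
i=11 t=17 v=7: → [4,22); WM=17
i=12 t=20 v=2: → [4,25); WM=20
i=13 t=16 v=8: DROP (t<20-3); WM=20
i=14 t=21 v=5: → [4,26); WM=21
i=15 t=26 v=6: → [26,31); WM=26
i=16 t=20 v=9: DROP (t<26-3); WM=26
i=17 t=29 v=5: → [26,34); WM=29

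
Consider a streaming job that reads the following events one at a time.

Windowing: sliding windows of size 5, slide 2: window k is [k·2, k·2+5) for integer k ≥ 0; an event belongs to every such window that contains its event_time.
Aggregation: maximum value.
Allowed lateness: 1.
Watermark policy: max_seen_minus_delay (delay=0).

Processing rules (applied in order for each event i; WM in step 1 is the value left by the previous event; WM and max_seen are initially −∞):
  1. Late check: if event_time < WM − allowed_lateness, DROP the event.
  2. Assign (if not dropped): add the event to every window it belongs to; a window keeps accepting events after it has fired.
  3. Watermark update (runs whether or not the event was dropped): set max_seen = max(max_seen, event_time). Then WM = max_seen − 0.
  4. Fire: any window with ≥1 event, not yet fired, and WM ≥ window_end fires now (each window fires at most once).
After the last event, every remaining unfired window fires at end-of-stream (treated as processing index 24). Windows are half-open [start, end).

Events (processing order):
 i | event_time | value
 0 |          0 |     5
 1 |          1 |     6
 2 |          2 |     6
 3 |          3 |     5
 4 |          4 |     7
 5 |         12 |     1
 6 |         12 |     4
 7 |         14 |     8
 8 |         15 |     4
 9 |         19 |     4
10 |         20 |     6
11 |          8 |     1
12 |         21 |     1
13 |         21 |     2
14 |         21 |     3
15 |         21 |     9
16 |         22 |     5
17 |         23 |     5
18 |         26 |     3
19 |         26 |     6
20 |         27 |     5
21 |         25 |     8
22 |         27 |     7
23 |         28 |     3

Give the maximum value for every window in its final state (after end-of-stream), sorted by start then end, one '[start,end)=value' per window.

[0,5)=7 [2,7)=7 [4,9)=7 [8,13)=4 [10,15)=8 [12,17)=8 [14,19)=8 [16,21)=6 [18,23)=9 [20,25)=9 [22,27)=6 [24,29)=7 [26,31)=7 [28,33)=3

i=0 t=0 v=5: → [0,5); WM=0
i=1 t=1 v=6: → [0,5); WM=1
i=2 t=2 v=6: → [2,7),[0,5); WM=2
i=3 t=3 v=5: → [2,7),[0,5); WM=3
i=4 t=4 v=7: → [4,9),[2,7),[0,5); WM=4
i=5 t=12 v=1: → [12,17),[10,15),[8,13); WM=12; [0,5) fires=7 [2,7) fires=7 [4,9) fires=7
i=6 t=12 v=4: → [12,17),[10,15),[8,13); WM=12
i=7 t=14 v=8: → [14,19),[12,17),[10,15); WM=14; [8,13) fires=4
i=8 t=15 v=4: → [14,19),[12,17); WM=15; [10,15) fires=8
i=9 t=19 v=4: → [18,23),[16,21); WM=19; [12,17) fires=8 [14,19) fires=8
i=10 t=20 v=6: → [20,25),[18,23),[16,21); WM=20
i=11 t=8 v=1: DROP (t<20-1); WM=20
i=12 t=21 v=1: → [20,25),[18,23); WM=21; [16,21) fires=6
i=13 t=21 v=2: → [20,25),[18,23); WM=21
i=14 t=21 v=3: → [20,25),[18,23); WM=21
i=15 t=21 v=9: → [20,25),[18,23); WM=21
i=16 t=22 v=5: → [22,27),[20,25),[18,23); WM=22
i=17 t=23 v=5: → [22,27),[20,25); WM=23; [18,23) fires=9
i=18 t=26 v=3: → [26,31),[24,29),[22,27); WM=26; [20,25) fires=9
i=19 t=26 v=6: → [26,31),[24,29),[22,27); WM=26
i=20 t=27 v=5: → [26,31),[24,29); WM=27; [22,27) fires=6
i=21 t=25 v=8: DROP (t<27-1); WM=27
i=22 t=27 v=7: → [26,31),[24,29); WM=27
i=23 t=28 v=3: → [28,33),[26,31),[24,29); WM=28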